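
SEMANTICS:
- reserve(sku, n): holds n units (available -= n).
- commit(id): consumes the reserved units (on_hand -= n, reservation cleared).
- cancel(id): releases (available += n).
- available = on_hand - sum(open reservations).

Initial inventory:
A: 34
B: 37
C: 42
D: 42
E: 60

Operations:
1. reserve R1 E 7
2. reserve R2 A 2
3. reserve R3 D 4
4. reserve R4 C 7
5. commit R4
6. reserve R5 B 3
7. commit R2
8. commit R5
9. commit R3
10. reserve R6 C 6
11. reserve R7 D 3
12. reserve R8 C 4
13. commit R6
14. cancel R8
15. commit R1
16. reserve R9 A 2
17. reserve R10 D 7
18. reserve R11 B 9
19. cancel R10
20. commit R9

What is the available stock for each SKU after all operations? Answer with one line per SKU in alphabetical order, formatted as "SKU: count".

Step 1: reserve R1 E 7 -> on_hand[A=34 B=37 C=42 D=42 E=60] avail[A=34 B=37 C=42 D=42 E=53] open={R1}
Step 2: reserve R2 A 2 -> on_hand[A=34 B=37 C=42 D=42 E=60] avail[A=32 B=37 C=42 D=42 E=53] open={R1,R2}
Step 3: reserve R3 D 4 -> on_hand[A=34 B=37 C=42 D=42 E=60] avail[A=32 B=37 C=42 D=38 E=53] open={R1,R2,R3}
Step 4: reserve R4 C 7 -> on_hand[A=34 B=37 C=42 D=42 E=60] avail[A=32 B=37 C=35 D=38 E=53] open={R1,R2,R3,R4}
Step 5: commit R4 -> on_hand[A=34 B=37 C=35 D=42 E=60] avail[A=32 B=37 C=35 D=38 E=53] open={R1,R2,R3}
Step 6: reserve R5 B 3 -> on_hand[A=34 B=37 C=35 D=42 E=60] avail[A=32 B=34 C=35 D=38 E=53] open={R1,R2,R3,R5}
Step 7: commit R2 -> on_hand[A=32 B=37 C=35 D=42 E=60] avail[A=32 B=34 C=35 D=38 E=53] open={R1,R3,R5}
Step 8: commit R5 -> on_hand[A=32 B=34 C=35 D=42 E=60] avail[A=32 B=34 C=35 D=38 E=53] open={R1,R3}
Step 9: commit R3 -> on_hand[A=32 B=34 C=35 D=38 E=60] avail[A=32 B=34 C=35 D=38 E=53] open={R1}
Step 10: reserve R6 C 6 -> on_hand[A=32 B=34 C=35 D=38 E=60] avail[A=32 B=34 C=29 D=38 E=53] open={R1,R6}
Step 11: reserve R7 D 3 -> on_hand[A=32 B=34 C=35 D=38 E=60] avail[A=32 B=34 C=29 D=35 E=53] open={R1,R6,R7}
Step 12: reserve R8 C 4 -> on_hand[A=32 B=34 C=35 D=38 E=60] avail[A=32 B=34 C=25 D=35 E=53] open={R1,R6,R7,R8}
Step 13: commit R6 -> on_hand[A=32 B=34 C=29 D=38 E=60] avail[A=32 B=34 C=25 D=35 E=53] open={R1,R7,R8}
Step 14: cancel R8 -> on_hand[A=32 B=34 C=29 D=38 E=60] avail[A=32 B=34 C=29 D=35 E=53] open={R1,R7}
Step 15: commit R1 -> on_hand[A=32 B=34 C=29 D=38 E=53] avail[A=32 B=34 C=29 D=35 E=53] open={R7}
Step 16: reserve R9 A 2 -> on_hand[A=32 B=34 C=29 D=38 E=53] avail[A=30 B=34 C=29 D=35 E=53] open={R7,R9}
Step 17: reserve R10 D 7 -> on_hand[A=32 B=34 C=29 D=38 E=53] avail[A=30 B=34 C=29 D=28 E=53] open={R10,R7,R9}
Step 18: reserve R11 B 9 -> on_hand[A=32 B=34 C=29 D=38 E=53] avail[A=30 B=25 C=29 D=28 E=53] open={R10,R11,R7,R9}
Step 19: cancel R10 -> on_hand[A=32 B=34 C=29 D=38 E=53] avail[A=30 B=25 C=29 D=35 E=53] open={R11,R7,R9}
Step 20: commit R9 -> on_hand[A=30 B=34 C=29 D=38 E=53] avail[A=30 B=25 C=29 D=35 E=53] open={R11,R7}

Answer: A: 30
B: 25
C: 29
D: 35
E: 53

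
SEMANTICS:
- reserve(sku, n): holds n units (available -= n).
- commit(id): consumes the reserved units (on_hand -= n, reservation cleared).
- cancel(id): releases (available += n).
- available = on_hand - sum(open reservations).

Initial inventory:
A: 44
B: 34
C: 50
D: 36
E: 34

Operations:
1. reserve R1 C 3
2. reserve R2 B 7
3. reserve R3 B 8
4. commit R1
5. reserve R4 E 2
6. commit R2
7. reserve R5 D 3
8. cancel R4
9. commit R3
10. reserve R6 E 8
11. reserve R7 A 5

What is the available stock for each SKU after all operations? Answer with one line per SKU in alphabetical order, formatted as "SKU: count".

Step 1: reserve R1 C 3 -> on_hand[A=44 B=34 C=50 D=36 E=34] avail[A=44 B=34 C=47 D=36 E=34] open={R1}
Step 2: reserve R2 B 7 -> on_hand[A=44 B=34 C=50 D=36 E=34] avail[A=44 B=27 C=47 D=36 E=34] open={R1,R2}
Step 3: reserve R3 B 8 -> on_hand[A=44 B=34 C=50 D=36 E=34] avail[A=44 B=19 C=47 D=36 E=34] open={R1,R2,R3}
Step 4: commit R1 -> on_hand[A=44 B=34 C=47 D=36 E=34] avail[A=44 B=19 C=47 D=36 E=34] open={R2,R3}
Step 5: reserve R4 E 2 -> on_hand[A=44 B=34 C=47 D=36 E=34] avail[A=44 B=19 C=47 D=36 E=32] open={R2,R3,R4}
Step 6: commit R2 -> on_hand[A=44 B=27 C=47 D=36 E=34] avail[A=44 B=19 C=47 D=36 E=32] open={R3,R4}
Step 7: reserve R5 D 3 -> on_hand[A=44 B=27 C=47 D=36 E=34] avail[A=44 B=19 C=47 D=33 E=32] open={R3,R4,R5}
Step 8: cancel R4 -> on_hand[A=44 B=27 C=47 D=36 E=34] avail[A=44 B=19 C=47 D=33 E=34] open={R3,R5}
Step 9: commit R3 -> on_hand[A=44 B=19 C=47 D=36 E=34] avail[A=44 B=19 C=47 D=33 E=34] open={R5}
Step 10: reserve R6 E 8 -> on_hand[A=44 B=19 C=47 D=36 E=34] avail[A=44 B=19 C=47 D=33 E=26] open={R5,R6}
Step 11: reserve R7 A 5 -> on_hand[A=44 B=19 C=47 D=36 E=34] avail[A=39 B=19 C=47 D=33 E=26] open={R5,R6,R7}

Answer: A: 39
B: 19
C: 47
D: 33
E: 26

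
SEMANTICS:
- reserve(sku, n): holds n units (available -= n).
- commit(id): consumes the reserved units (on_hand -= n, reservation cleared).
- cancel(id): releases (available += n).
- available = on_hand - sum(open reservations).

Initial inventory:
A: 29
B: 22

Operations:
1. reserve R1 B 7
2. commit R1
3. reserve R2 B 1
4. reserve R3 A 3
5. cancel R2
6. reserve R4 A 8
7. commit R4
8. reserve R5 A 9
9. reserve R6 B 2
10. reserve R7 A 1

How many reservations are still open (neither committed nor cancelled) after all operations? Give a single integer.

Answer: 4

Derivation:
Step 1: reserve R1 B 7 -> on_hand[A=29 B=22] avail[A=29 B=15] open={R1}
Step 2: commit R1 -> on_hand[A=29 B=15] avail[A=29 B=15] open={}
Step 3: reserve R2 B 1 -> on_hand[A=29 B=15] avail[A=29 B=14] open={R2}
Step 4: reserve R3 A 3 -> on_hand[A=29 B=15] avail[A=26 B=14] open={R2,R3}
Step 5: cancel R2 -> on_hand[A=29 B=15] avail[A=26 B=15] open={R3}
Step 6: reserve R4 A 8 -> on_hand[A=29 B=15] avail[A=18 B=15] open={R3,R4}
Step 7: commit R4 -> on_hand[A=21 B=15] avail[A=18 B=15] open={R3}
Step 8: reserve R5 A 9 -> on_hand[A=21 B=15] avail[A=9 B=15] open={R3,R5}
Step 9: reserve R6 B 2 -> on_hand[A=21 B=15] avail[A=9 B=13] open={R3,R5,R6}
Step 10: reserve R7 A 1 -> on_hand[A=21 B=15] avail[A=8 B=13] open={R3,R5,R6,R7}
Open reservations: ['R3', 'R5', 'R6', 'R7'] -> 4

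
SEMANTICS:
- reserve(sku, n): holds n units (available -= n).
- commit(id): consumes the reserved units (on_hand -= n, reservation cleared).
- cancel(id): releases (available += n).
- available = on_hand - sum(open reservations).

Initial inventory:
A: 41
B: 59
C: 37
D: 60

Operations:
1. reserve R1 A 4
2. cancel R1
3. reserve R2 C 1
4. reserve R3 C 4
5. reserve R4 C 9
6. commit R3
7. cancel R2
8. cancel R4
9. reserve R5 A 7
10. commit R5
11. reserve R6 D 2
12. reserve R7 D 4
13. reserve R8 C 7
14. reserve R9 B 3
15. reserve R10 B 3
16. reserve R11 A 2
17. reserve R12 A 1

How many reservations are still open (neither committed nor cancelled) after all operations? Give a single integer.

Step 1: reserve R1 A 4 -> on_hand[A=41 B=59 C=37 D=60] avail[A=37 B=59 C=37 D=60] open={R1}
Step 2: cancel R1 -> on_hand[A=41 B=59 C=37 D=60] avail[A=41 B=59 C=37 D=60] open={}
Step 3: reserve R2 C 1 -> on_hand[A=41 B=59 C=37 D=60] avail[A=41 B=59 C=36 D=60] open={R2}
Step 4: reserve R3 C 4 -> on_hand[A=41 B=59 C=37 D=60] avail[A=41 B=59 C=32 D=60] open={R2,R3}
Step 5: reserve R4 C 9 -> on_hand[A=41 B=59 C=37 D=60] avail[A=41 B=59 C=23 D=60] open={R2,R3,R4}
Step 6: commit R3 -> on_hand[A=41 B=59 C=33 D=60] avail[A=41 B=59 C=23 D=60] open={R2,R4}
Step 7: cancel R2 -> on_hand[A=41 B=59 C=33 D=60] avail[A=41 B=59 C=24 D=60] open={R4}
Step 8: cancel R4 -> on_hand[A=41 B=59 C=33 D=60] avail[A=41 B=59 C=33 D=60] open={}
Step 9: reserve R5 A 7 -> on_hand[A=41 B=59 C=33 D=60] avail[A=34 B=59 C=33 D=60] open={R5}
Step 10: commit R5 -> on_hand[A=34 B=59 C=33 D=60] avail[A=34 B=59 C=33 D=60] open={}
Step 11: reserve R6 D 2 -> on_hand[A=34 B=59 C=33 D=60] avail[A=34 B=59 C=33 D=58] open={R6}
Step 12: reserve R7 D 4 -> on_hand[A=34 B=59 C=33 D=60] avail[A=34 B=59 C=33 D=54] open={R6,R7}
Step 13: reserve R8 C 7 -> on_hand[A=34 B=59 C=33 D=60] avail[A=34 B=59 C=26 D=54] open={R6,R7,R8}
Step 14: reserve R9 B 3 -> on_hand[A=34 B=59 C=33 D=60] avail[A=34 B=56 C=26 D=54] open={R6,R7,R8,R9}
Step 15: reserve R10 B 3 -> on_hand[A=34 B=59 C=33 D=60] avail[A=34 B=53 C=26 D=54] open={R10,R6,R7,R8,R9}
Step 16: reserve R11 A 2 -> on_hand[A=34 B=59 C=33 D=60] avail[A=32 B=53 C=26 D=54] open={R10,R11,R6,R7,R8,R9}
Step 17: reserve R12 A 1 -> on_hand[A=34 B=59 C=33 D=60] avail[A=31 B=53 C=26 D=54] open={R10,R11,R12,R6,R7,R8,R9}
Open reservations: ['R10', 'R11', 'R12', 'R6', 'R7', 'R8', 'R9'] -> 7

Answer: 7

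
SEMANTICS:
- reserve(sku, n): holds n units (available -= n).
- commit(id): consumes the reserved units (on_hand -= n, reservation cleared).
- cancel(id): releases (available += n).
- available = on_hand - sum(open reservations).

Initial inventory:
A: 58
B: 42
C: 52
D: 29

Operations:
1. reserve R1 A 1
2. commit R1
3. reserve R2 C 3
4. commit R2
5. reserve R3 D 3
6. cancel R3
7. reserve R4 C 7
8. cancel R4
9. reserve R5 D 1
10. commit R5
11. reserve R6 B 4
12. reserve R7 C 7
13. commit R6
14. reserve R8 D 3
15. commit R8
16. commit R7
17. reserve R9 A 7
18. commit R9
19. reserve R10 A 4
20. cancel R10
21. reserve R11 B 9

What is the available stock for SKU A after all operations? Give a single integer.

Answer: 50

Derivation:
Step 1: reserve R1 A 1 -> on_hand[A=58 B=42 C=52 D=29] avail[A=57 B=42 C=52 D=29] open={R1}
Step 2: commit R1 -> on_hand[A=57 B=42 C=52 D=29] avail[A=57 B=42 C=52 D=29] open={}
Step 3: reserve R2 C 3 -> on_hand[A=57 B=42 C=52 D=29] avail[A=57 B=42 C=49 D=29] open={R2}
Step 4: commit R2 -> on_hand[A=57 B=42 C=49 D=29] avail[A=57 B=42 C=49 D=29] open={}
Step 5: reserve R3 D 3 -> on_hand[A=57 B=42 C=49 D=29] avail[A=57 B=42 C=49 D=26] open={R3}
Step 6: cancel R3 -> on_hand[A=57 B=42 C=49 D=29] avail[A=57 B=42 C=49 D=29] open={}
Step 7: reserve R4 C 7 -> on_hand[A=57 B=42 C=49 D=29] avail[A=57 B=42 C=42 D=29] open={R4}
Step 8: cancel R4 -> on_hand[A=57 B=42 C=49 D=29] avail[A=57 B=42 C=49 D=29] open={}
Step 9: reserve R5 D 1 -> on_hand[A=57 B=42 C=49 D=29] avail[A=57 B=42 C=49 D=28] open={R5}
Step 10: commit R5 -> on_hand[A=57 B=42 C=49 D=28] avail[A=57 B=42 C=49 D=28] open={}
Step 11: reserve R6 B 4 -> on_hand[A=57 B=42 C=49 D=28] avail[A=57 B=38 C=49 D=28] open={R6}
Step 12: reserve R7 C 7 -> on_hand[A=57 B=42 C=49 D=28] avail[A=57 B=38 C=42 D=28] open={R6,R7}
Step 13: commit R6 -> on_hand[A=57 B=38 C=49 D=28] avail[A=57 B=38 C=42 D=28] open={R7}
Step 14: reserve R8 D 3 -> on_hand[A=57 B=38 C=49 D=28] avail[A=57 B=38 C=42 D=25] open={R7,R8}
Step 15: commit R8 -> on_hand[A=57 B=38 C=49 D=25] avail[A=57 B=38 C=42 D=25] open={R7}
Step 16: commit R7 -> on_hand[A=57 B=38 C=42 D=25] avail[A=57 B=38 C=42 D=25] open={}
Step 17: reserve R9 A 7 -> on_hand[A=57 B=38 C=42 D=25] avail[A=50 B=38 C=42 D=25] open={R9}
Step 18: commit R9 -> on_hand[A=50 B=38 C=42 D=25] avail[A=50 B=38 C=42 D=25] open={}
Step 19: reserve R10 A 4 -> on_hand[A=50 B=38 C=42 D=25] avail[A=46 B=38 C=42 D=25] open={R10}
Step 20: cancel R10 -> on_hand[A=50 B=38 C=42 D=25] avail[A=50 B=38 C=42 D=25] open={}
Step 21: reserve R11 B 9 -> on_hand[A=50 B=38 C=42 D=25] avail[A=50 B=29 C=42 D=25] open={R11}
Final available[A] = 50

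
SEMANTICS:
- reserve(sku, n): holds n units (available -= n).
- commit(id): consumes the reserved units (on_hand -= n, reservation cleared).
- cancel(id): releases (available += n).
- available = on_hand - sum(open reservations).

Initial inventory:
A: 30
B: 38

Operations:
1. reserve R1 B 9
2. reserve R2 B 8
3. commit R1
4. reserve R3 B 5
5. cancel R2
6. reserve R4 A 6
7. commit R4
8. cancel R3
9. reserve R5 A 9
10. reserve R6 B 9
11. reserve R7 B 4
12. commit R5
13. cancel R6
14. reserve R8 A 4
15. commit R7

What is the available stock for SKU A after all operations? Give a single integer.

Answer: 11

Derivation:
Step 1: reserve R1 B 9 -> on_hand[A=30 B=38] avail[A=30 B=29] open={R1}
Step 2: reserve R2 B 8 -> on_hand[A=30 B=38] avail[A=30 B=21] open={R1,R2}
Step 3: commit R1 -> on_hand[A=30 B=29] avail[A=30 B=21] open={R2}
Step 4: reserve R3 B 5 -> on_hand[A=30 B=29] avail[A=30 B=16] open={R2,R3}
Step 5: cancel R2 -> on_hand[A=30 B=29] avail[A=30 B=24] open={R3}
Step 6: reserve R4 A 6 -> on_hand[A=30 B=29] avail[A=24 B=24] open={R3,R4}
Step 7: commit R4 -> on_hand[A=24 B=29] avail[A=24 B=24] open={R3}
Step 8: cancel R3 -> on_hand[A=24 B=29] avail[A=24 B=29] open={}
Step 9: reserve R5 A 9 -> on_hand[A=24 B=29] avail[A=15 B=29] open={R5}
Step 10: reserve R6 B 9 -> on_hand[A=24 B=29] avail[A=15 B=20] open={R5,R6}
Step 11: reserve R7 B 4 -> on_hand[A=24 B=29] avail[A=15 B=16] open={R5,R6,R7}
Step 12: commit R5 -> on_hand[A=15 B=29] avail[A=15 B=16] open={R6,R7}
Step 13: cancel R6 -> on_hand[A=15 B=29] avail[A=15 B=25] open={R7}
Step 14: reserve R8 A 4 -> on_hand[A=15 B=29] avail[A=11 B=25] open={R7,R8}
Step 15: commit R7 -> on_hand[A=15 B=25] avail[A=11 B=25] open={R8}
Final available[A] = 11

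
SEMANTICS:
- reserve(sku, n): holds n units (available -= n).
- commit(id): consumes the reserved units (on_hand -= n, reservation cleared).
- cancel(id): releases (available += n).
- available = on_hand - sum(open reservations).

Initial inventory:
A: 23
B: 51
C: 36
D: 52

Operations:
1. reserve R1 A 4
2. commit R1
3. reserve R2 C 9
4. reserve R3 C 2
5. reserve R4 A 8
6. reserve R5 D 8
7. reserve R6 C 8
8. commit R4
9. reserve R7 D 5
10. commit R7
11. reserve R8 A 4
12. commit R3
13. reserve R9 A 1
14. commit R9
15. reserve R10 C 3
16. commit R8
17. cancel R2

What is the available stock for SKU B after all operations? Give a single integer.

Answer: 51

Derivation:
Step 1: reserve R1 A 4 -> on_hand[A=23 B=51 C=36 D=52] avail[A=19 B=51 C=36 D=52] open={R1}
Step 2: commit R1 -> on_hand[A=19 B=51 C=36 D=52] avail[A=19 B=51 C=36 D=52] open={}
Step 3: reserve R2 C 9 -> on_hand[A=19 B=51 C=36 D=52] avail[A=19 B=51 C=27 D=52] open={R2}
Step 4: reserve R3 C 2 -> on_hand[A=19 B=51 C=36 D=52] avail[A=19 B=51 C=25 D=52] open={R2,R3}
Step 5: reserve R4 A 8 -> on_hand[A=19 B=51 C=36 D=52] avail[A=11 B=51 C=25 D=52] open={R2,R3,R4}
Step 6: reserve R5 D 8 -> on_hand[A=19 B=51 C=36 D=52] avail[A=11 B=51 C=25 D=44] open={R2,R3,R4,R5}
Step 7: reserve R6 C 8 -> on_hand[A=19 B=51 C=36 D=52] avail[A=11 B=51 C=17 D=44] open={R2,R3,R4,R5,R6}
Step 8: commit R4 -> on_hand[A=11 B=51 C=36 D=52] avail[A=11 B=51 C=17 D=44] open={R2,R3,R5,R6}
Step 9: reserve R7 D 5 -> on_hand[A=11 B=51 C=36 D=52] avail[A=11 B=51 C=17 D=39] open={R2,R3,R5,R6,R7}
Step 10: commit R7 -> on_hand[A=11 B=51 C=36 D=47] avail[A=11 B=51 C=17 D=39] open={R2,R3,R5,R6}
Step 11: reserve R8 A 4 -> on_hand[A=11 B=51 C=36 D=47] avail[A=7 B=51 C=17 D=39] open={R2,R3,R5,R6,R8}
Step 12: commit R3 -> on_hand[A=11 B=51 C=34 D=47] avail[A=7 B=51 C=17 D=39] open={R2,R5,R6,R8}
Step 13: reserve R9 A 1 -> on_hand[A=11 B=51 C=34 D=47] avail[A=6 B=51 C=17 D=39] open={R2,R5,R6,R8,R9}
Step 14: commit R9 -> on_hand[A=10 B=51 C=34 D=47] avail[A=6 B=51 C=17 D=39] open={R2,R5,R6,R8}
Step 15: reserve R10 C 3 -> on_hand[A=10 B=51 C=34 D=47] avail[A=6 B=51 C=14 D=39] open={R10,R2,R5,R6,R8}
Step 16: commit R8 -> on_hand[A=6 B=51 C=34 D=47] avail[A=6 B=51 C=14 D=39] open={R10,R2,R5,R6}
Step 17: cancel R2 -> on_hand[A=6 B=51 C=34 D=47] avail[A=6 B=51 C=23 D=39] open={R10,R5,R6}
Final available[B] = 51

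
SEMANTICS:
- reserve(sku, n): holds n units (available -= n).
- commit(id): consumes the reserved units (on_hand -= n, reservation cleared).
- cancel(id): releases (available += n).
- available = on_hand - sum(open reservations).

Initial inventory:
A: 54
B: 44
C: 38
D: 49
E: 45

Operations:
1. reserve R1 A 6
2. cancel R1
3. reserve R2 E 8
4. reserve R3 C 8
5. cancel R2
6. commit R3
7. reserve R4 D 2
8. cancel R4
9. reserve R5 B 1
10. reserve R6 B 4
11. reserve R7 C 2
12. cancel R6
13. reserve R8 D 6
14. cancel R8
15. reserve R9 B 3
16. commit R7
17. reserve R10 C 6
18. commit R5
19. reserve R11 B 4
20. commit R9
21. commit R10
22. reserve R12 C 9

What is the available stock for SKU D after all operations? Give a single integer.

Step 1: reserve R1 A 6 -> on_hand[A=54 B=44 C=38 D=49 E=45] avail[A=48 B=44 C=38 D=49 E=45] open={R1}
Step 2: cancel R1 -> on_hand[A=54 B=44 C=38 D=49 E=45] avail[A=54 B=44 C=38 D=49 E=45] open={}
Step 3: reserve R2 E 8 -> on_hand[A=54 B=44 C=38 D=49 E=45] avail[A=54 B=44 C=38 D=49 E=37] open={R2}
Step 4: reserve R3 C 8 -> on_hand[A=54 B=44 C=38 D=49 E=45] avail[A=54 B=44 C=30 D=49 E=37] open={R2,R3}
Step 5: cancel R2 -> on_hand[A=54 B=44 C=38 D=49 E=45] avail[A=54 B=44 C=30 D=49 E=45] open={R3}
Step 6: commit R3 -> on_hand[A=54 B=44 C=30 D=49 E=45] avail[A=54 B=44 C=30 D=49 E=45] open={}
Step 7: reserve R4 D 2 -> on_hand[A=54 B=44 C=30 D=49 E=45] avail[A=54 B=44 C=30 D=47 E=45] open={R4}
Step 8: cancel R4 -> on_hand[A=54 B=44 C=30 D=49 E=45] avail[A=54 B=44 C=30 D=49 E=45] open={}
Step 9: reserve R5 B 1 -> on_hand[A=54 B=44 C=30 D=49 E=45] avail[A=54 B=43 C=30 D=49 E=45] open={R5}
Step 10: reserve R6 B 4 -> on_hand[A=54 B=44 C=30 D=49 E=45] avail[A=54 B=39 C=30 D=49 E=45] open={R5,R6}
Step 11: reserve R7 C 2 -> on_hand[A=54 B=44 C=30 D=49 E=45] avail[A=54 B=39 C=28 D=49 E=45] open={R5,R6,R7}
Step 12: cancel R6 -> on_hand[A=54 B=44 C=30 D=49 E=45] avail[A=54 B=43 C=28 D=49 E=45] open={R5,R7}
Step 13: reserve R8 D 6 -> on_hand[A=54 B=44 C=30 D=49 E=45] avail[A=54 B=43 C=28 D=43 E=45] open={R5,R7,R8}
Step 14: cancel R8 -> on_hand[A=54 B=44 C=30 D=49 E=45] avail[A=54 B=43 C=28 D=49 E=45] open={R5,R7}
Step 15: reserve R9 B 3 -> on_hand[A=54 B=44 C=30 D=49 E=45] avail[A=54 B=40 C=28 D=49 E=45] open={R5,R7,R9}
Step 16: commit R7 -> on_hand[A=54 B=44 C=28 D=49 E=45] avail[A=54 B=40 C=28 D=49 E=45] open={R5,R9}
Step 17: reserve R10 C 6 -> on_hand[A=54 B=44 C=28 D=49 E=45] avail[A=54 B=40 C=22 D=49 E=45] open={R10,R5,R9}
Step 18: commit R5 -> on_hand[A=54 B=43 C=28 D=49 E=45] avail[A=54 B=40 C=22 D=49 E=45] open={R10,R9}
Step 19: reserve R11 B 4 -> on_hand[A=54 B=43 C=28 D=49 E=45] avail[A=54 B=36 C=22 D=49 E=45] open={R10,R11,R9}
Step 20: commit R9 -> on_hand[A=54 B=40 C=28 D=49 E=45] avail[A=54 B=36 C=22 D=49 E=45] open={R10,R11}
Step 21: commit R10 -> on_hand[A=54 B=40 C=22 D=49 E=45] avail[A=54 B=36 C=22 D=49 E=45] open={R11}
Step 22: reserve R12 C 9 -> on_hand[A=54 B=40 C=22 D=49 E=45] avail[A=54 B=36 C=13 D=49 E=45] open={R11,R12}
Final available[D] = 49

Answer: 49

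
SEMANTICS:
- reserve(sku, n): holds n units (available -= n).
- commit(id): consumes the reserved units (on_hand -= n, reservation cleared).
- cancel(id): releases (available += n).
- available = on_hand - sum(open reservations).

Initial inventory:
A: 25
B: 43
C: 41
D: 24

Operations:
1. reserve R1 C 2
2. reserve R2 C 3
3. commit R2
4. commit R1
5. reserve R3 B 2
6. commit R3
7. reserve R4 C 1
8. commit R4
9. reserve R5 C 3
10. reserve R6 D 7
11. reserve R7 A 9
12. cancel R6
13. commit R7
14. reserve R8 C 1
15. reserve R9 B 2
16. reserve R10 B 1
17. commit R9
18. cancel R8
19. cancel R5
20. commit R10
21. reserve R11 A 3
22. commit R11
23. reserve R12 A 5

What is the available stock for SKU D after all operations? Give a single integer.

Step 1: reserve R1 C 2 -> on_hand[A=25 B=43 C=41 D=24] avail[A=25 B=43 C=39 D=24] open={R1}
Step 2: reserve R2 C 3 -> on_hand[A=25 B=43 C=41 D=24] avail[A=25 B=43 C=36 D=24] open={R1,R2}
Step 3: commit R2 -> on_hand[A=25 B=43 C=38 D=24] avail[A=25 B=43 C=36 D=24] open={R1}
Step 4: commit R1 -> on_hand[A=25 B=43 C=36 D=24] avail[A=25 B=43 C=36 D=24] open={}
Step 5: reserve R3 B 2 -> on_hand[A=25 B=43 C=36 D=24] avail[A=25 B=41 C=36 D=24] open={R3}
Step 6: commit R3 -> on_hand[A=25 B=41 C=36 D=24] avail[A=25 B=41 C=36 D=24] open={}
Step 7: reserve R4 C 1 -> on_hand[A=25 B=41 C=36 D=24] avail[A=25 B=41 C=35 D=24] open={R4}
Step 8: commit R4 -> on_hand[A=25 B=41 C=35 D=24] avail[A=25 B=41 C=35 D=24] open={}
Step 9: reserve R5 C 3 -> on_hand[A=25 B=41 C=35 D=24] avail[A=25 B=41 C=32 D=24] open={R5}
Step 10: reserve R6 D 7 -> on_hand[A=25 B=41 C=35 D=24] avail[A=25 B=41 C=32 D=17] open={R5,R6}
Step 11: reserve R7 A 9 -> on_hand[A=25 B=41 C=35 D=24] avail[A=16 B=41 C=32 D=17] open={R5,R6,R7}
Step 12: cancel R6 -> on_hand[A=25 B=41 C=35 D=24] avail[A=16 B=41 C=32 D=24] open={R5,R7}
Step 13: commit R7 -> on_hand[A=16 B=41 C=35 D=24] avail[A=16 B=41 C=32 D=24] open={R5}
Step 14: reserve R8 C 1 -> on_hand[A=16 B=41 C=35 D=24] avail[A=16 B=41 C=31 D=24] open={R5,R8}
Step 15: reserve R9 B 2 -> on_hand[A=16 B=41 C=35 D=24] avail[A=16 B=39 C=31 D=24] open={R5,R8,R9}
Step 16: reserve R10 B 1 -> on_hand[A=16 B=41 C=35 D=24] avail[A=16 B=38 C=31 D=24] open={R10,R5,R8,R9}
Step 17: commit R9 -> on_hand[A=16 B=39 C=35 D=24] avail[A=16 B=38 C=31 D=24] open={R10,R5,R8}
Step 18: cancel R8 -> on_hand[A=16 B=39 C=35 D=24] avail[A=16 B=38 C=32 D=24] open={R10,R5}
Step 19: cancel R5 -> on_hand[A=16 B=39 C=35 D=24] avail[A=16 B=38 C=35 D=24] open={R10}
Step 20: commit R10 -> on_hand[A=16 B=38 C=35 D=24] avail[A=16 B=38 C=35 D=24] open={}
Step 21: reserve R11 A 3 -> on_hand[A=16 B=38 C=35 D=24] avail[A=13 B=38 C=35 D=24] open={R11}
Step 22: commit R11 -> on_hand[A=13 B=38 C=35 D=24] avail[A=13 B=38 C=35 D=24] open={}
Step 23: reserve R12 A 5 -> on_hand[A=13 B=38 C=35 D=24] avail[A=8 B=38 C=35 D=24] open={R12}
Final available[D] = 24

Answer: 24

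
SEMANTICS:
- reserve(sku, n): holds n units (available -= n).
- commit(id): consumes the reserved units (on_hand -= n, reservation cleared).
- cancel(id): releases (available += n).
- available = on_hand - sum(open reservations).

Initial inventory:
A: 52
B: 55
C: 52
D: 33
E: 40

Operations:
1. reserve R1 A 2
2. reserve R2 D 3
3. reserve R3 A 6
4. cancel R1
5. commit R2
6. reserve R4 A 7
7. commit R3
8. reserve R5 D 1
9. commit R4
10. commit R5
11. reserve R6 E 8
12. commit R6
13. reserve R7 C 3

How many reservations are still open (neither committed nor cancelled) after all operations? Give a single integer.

Step 1: reserve R1 A 2 -> on_hand[A=52 B=55 C=52 D=33 E=40] avail[A=50 B=55 C=52 D=33 E=40] open={R1}
Step 2: reserve R2 D 3 -> on_hand[A=52 B=55 C=52 D=33 E=40] avail[A=50 B=55 C=52 D=30 E=40] open={R1,R2}
Step 3: reserve R3 A 6 -> on_hand[A=52 B=55 C=52 D=33 E=40] avail[A=44 B=55 C=52 D=30 E=40] open={R1,R2,R3}
Step 4: cancel R1 -> on_hand[A=52 B=55 C=52 D=33 E=40] avail[A=46 B=55 C=52 D=30 E=40] open={R2,R3}
Step 5: commit R2 -> on_hand[A=52 B=55 C=52 D=30 E=40] avail[A=46 B=55 C=52 D=30 E=40] open={R3}
Step 6: reserve R4 A 7 -> on_hand[A=52 B=55 C=52 D=30 E=40] avail[A=39 B=55 C=52 D=30 E=40] open={R3,R4}
Step 7: commit R3 -> on_hand[A=46 B=55 C=52 D=30 E=40] avail[A=39 B=55 C=52 D=30 E=40] open={R4}
Step 8: reserve R5 D 1 -> on_hand[A=46 B=55 C=52 D=30 E=40] avail[A=39 B=55 C=52 D=29 E=40] open={R4,R5}
Step 9: commit R4 -> on_hand[A=39 B=55 C=52 D=30 E=40] avail[A=39 B=55 C=52 D=29 E=40] open={R5}
Step 10: commit R5 -> on_hand[A=39 B=55 C=52 D=29 E=40] avail[A=39 B=55 C=52 D=29 E=40] open={}
Step 11: reserve R6 E 8 -> on_hand[A=39 B=55 C=52 D=29 E=40] avail[A=39 B=55 C=52 D=29 E=32] open={R6}
Step 12: commit R6 -> on_hand[A=39 B=55 C=52 D=29 E=32] avail[A=39 B=55 C=52 D=29 E=32] open={}
Step 13: reserve R7 C 3 -> on_hand[A=39 B=55 C=52 D=29 E=32] avail[A=39 B=55 C=49 D=29 E=32] open={R7}
Open reservations: ['R7'] -> 1

Answer: 1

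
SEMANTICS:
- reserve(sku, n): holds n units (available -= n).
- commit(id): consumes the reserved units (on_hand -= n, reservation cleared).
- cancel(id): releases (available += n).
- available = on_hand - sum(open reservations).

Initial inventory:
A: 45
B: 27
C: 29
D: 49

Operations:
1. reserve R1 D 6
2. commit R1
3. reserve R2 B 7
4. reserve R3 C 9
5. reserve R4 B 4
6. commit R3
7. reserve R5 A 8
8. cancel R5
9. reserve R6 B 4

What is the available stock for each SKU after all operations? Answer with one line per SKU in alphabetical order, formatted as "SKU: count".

Step 1: reserve R1 D 6 -> on_hand[A=45 B=27 C=29 D=49] avail[A=45 B=27 C=29 D=43] open={R1}
Step 2: commit R1 -> on_hand[A=45 B=27 C=29 D=43] avail[A=45 B=27 C=29 D=43] open={}
Step 3: reserve R2 B 7 -> on_hand[A=45 B=27 C=29 D=43] avail[A=45 B=20 C=29 D=43] open={R2}
Step 4: reserve R3 C 9 -> on_hand[A=45 B=27 C=29 D=43] avail[A=45 B=20 C=20 D=43] open={R2,R3}
Step 5: reserve R4 B 4 -> on_hand[A=45 B=27 C=29 D=43] avail[A=45 B=16 C=20 D=43] open={R2,R3,R4}
Step 6: commit R3 -> on_hand[A=45 B=27 C=20 D=43] avail[A=45 B=16 C=20 D=43] open={R2,R4}
Step 7: reserve R5 A 8 -> on_hand[A=45 B=27 C=20 D=43] avail[A=37 B=16 C=20 D=43] open={R2,R4,R5}
Step 8: cancel R5 -> on_hand[A=45 B=27 C=20 D=43] avail[A=45 B=16 C=20 D=43] open={R2,R4}
Step 9: reserve R6 B 4 -> on_hand[A=45 B=27 C=20 D=43] avail[A=45 B=12 C=20 D=43] open={R2,R4,R6}

Answer: A: 45
B: 12
C: 20
D: 43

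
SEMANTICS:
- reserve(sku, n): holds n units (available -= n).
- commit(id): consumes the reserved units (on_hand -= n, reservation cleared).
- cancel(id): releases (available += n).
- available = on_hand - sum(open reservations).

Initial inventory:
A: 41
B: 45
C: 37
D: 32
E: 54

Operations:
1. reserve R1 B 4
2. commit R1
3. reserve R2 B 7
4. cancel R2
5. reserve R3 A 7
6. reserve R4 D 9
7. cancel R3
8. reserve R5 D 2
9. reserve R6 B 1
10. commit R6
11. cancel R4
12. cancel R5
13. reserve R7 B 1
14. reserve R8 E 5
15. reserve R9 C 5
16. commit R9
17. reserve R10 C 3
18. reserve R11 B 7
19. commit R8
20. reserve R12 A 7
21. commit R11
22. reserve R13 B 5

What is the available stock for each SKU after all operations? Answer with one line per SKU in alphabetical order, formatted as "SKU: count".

Answer: A: 34
B: 27
C: 29
D: 32
E: 49

Derivation:
Step 1: reserve R1 B 4 -> on_hand[A=41 B=45 C=37 D=32 E=54] avail[A=41 B=41 C=37 D=32 E=54] open={R1}
Step 2: commit R1 -> on_hand[A=41 B=41 C=37 D=32 E=54] avail[A=41 B=41 C=37 D=32 E=54] open={}
Step 3: reserve R2 B 7 -> on_hand[A=41 B=41 C=37 D=32 E=54] avail[A=41 B=34 C=37 D=32 E=54] open={R2}
Step 4: cancel R2 -> on_hand[A=41 B=41 C=37 D=32 E=54] avail[A=41 B=41 C=37 D=32 E=54] open={}
Step 5: reserve R3 A 7 -> on_hand[A=41 B=41 C=37 D=32 E=54] avail[A=34 B=41 C=37 D=32 E=54] open={R3}
Step 6: reserve R4 D 9 -> on_hand[A=41 B=41 C=37 D=32 E=54] avail[A=34 B=41 C=37 D=23 E=54] open={R3,R4}
Step 7: cancel R3 -> on_hand[A=41 B=41 C=37 D=32 E=54] avail[A=41 B=41 C=37 D=23 E=54] open={R4}
Step 8: reserve R5 D 2 -> on_hand[A=41 B=41 C=37 D=32 E=54] avail[A=41 B=41 C=37 D=21 E=54] open={R4,R5}
Step 9: reserve R6 B 1 -> on_hand[A=41 B=41 C=37 D=32 E=54] avail[A=41 B=40 C=37 D=21 E=54] open={R4,R5,R6}
Step 10: commit R6 -> on_hand[A=41 B=40 C=37 D=32 E=54] avail[A=41 B=40 C=37 D=21 E=54] open={R4,R5}
Step 11: cancel R4 -> on_hand[A=41 B=40 C=37 D=32 E=54] avail[A=41 B=40 C=37 D=30 E=54] open={R5}
Step 12: cancel R5 -> on_hand[A=41 B=40 C=37 D=32 E=54] avail[A=41 B=40 C=37 D=32 E=54] open={}
Step 13: reserve R7 B 1 -> on_hand[A=41 B=40 C=37 D=32 E=54] avail[A=41 B=39 C=37 D=32 E=54] open={R7}
Step 14: reserve R8 E 5 -> on_hand[A=41 B=40 C=37 D=32 E=54] avail[A=41 B=39 C=37 D=32 E=49] open={R7,R8}
Step 15: reserve R9 C 5 -> on_hand[A=41 B=40 C=37 D=32 E=54] avail[A=41 B=39 C=32 D=32 E=49] open={R7,R8,R9}
Step 16: commit R9 -> on_hand[A=41 B=40 C=32 D=32 E=54] avail[A=41 B=39 C=32 D=32 E=49] open={R7,R8}
Step 17: reserve R10 C 3 -> on_hand[A=41 B=40 C=32 D=32 E=54] avail[A=41 B=39 C=29 D=32 E=49] open={R10,R7,R8}
Step 18: reserve R11 B 7 -> on_hand[A=41 B=40 C=32 D=32 E=54] avail[A=41 B=32 C=29 D=32 E=49] open={R10,R11,R7,R8}
Step 19: commit R8 -> on_hand[A=41 B=40 C=32 D=32 E=49] avail[A=41 B=32 C=29 D=32 E=49] open={R10,R11,R7}
Step 20: reserve R12 A 7 -> on_hand[A=41 B=40 C=32 D=32 E=49] avail[A=34 B=32 C=29 D=32 E=49] open={R10,R11,R12,R7}
Step 21: commit R11 -> on_hand[A=41 B=33 C=32 D=32 E=49] avail[A=34 B=32 C=29 D=32 E=49] open={R10,R12,R7}
Step 22: reserve R13 B 5 -> on_hand[A=41 B=33 C=32 D=32 E=49] avail[A=34 B=27 C=29 D=32 E=49] open={R10,R12,R13,R7}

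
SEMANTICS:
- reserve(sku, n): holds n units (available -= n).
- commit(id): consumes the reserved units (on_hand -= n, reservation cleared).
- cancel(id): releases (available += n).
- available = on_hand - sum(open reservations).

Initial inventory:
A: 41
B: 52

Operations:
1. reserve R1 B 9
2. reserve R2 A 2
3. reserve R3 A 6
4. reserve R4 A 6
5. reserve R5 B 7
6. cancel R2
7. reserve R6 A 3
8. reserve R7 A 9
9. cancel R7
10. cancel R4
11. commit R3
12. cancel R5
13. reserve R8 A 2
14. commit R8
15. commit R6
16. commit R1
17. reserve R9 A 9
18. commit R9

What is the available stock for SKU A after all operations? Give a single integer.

Answer: 21

Derivation:
Step 1: reserve R1 B 9 -> on_hand[A=41 B=52] avail[A=41 B=43] open={R1}
Step 2: reserve R2 A 2 -> on_hand[A=41 B=52] avail[A=39 B=43] open={R1,R2}
Step 3: reserve R3 A 6 -> on_hand[A=41 B=52] avail[A=33 B=43] open={R1,R2,R3}
Step 4: reserve R4 A 6 -> on_hand[A=41 B=52] avail[A=27 B=43] open={R1,R2,R3,R4}
Step 5: reserve R5 B 7 -> on_hand[A=41 B=52] avail[A=27 B=36] open={R1,R2,R3,R4,R5}
Step 6: cancel R2 -> on_hand[A=41 B=52] avail[A=29 B=36] open={R1,R3,R4,R5}
Step 7: reserve R6 A 3 -> on_hand[A=41 B=52] avail[A=26 B=36] open={R1,R3,R4,R5,R6}
Step 8: reserve R7 A 9 -> on_hand[A=41 B=52] avail[A=17 B=36] open={R1,R3,R4,R5,R6,R7}
Step 9: cancel R7 -> on_hand[A=41 B=52] avail[A=26 B=36] open={R1,R3,R4,R5,R6}
Step 10: cancel R4 -> on_hand[A=41 B=52] avail[A=32 B=36] open={R1,R3,R5,R6}
Step 11: commit R3 -> on_hand[A=35 B=52] avail[A=32 B=36] open={R1,R5,R6}
Step 12: cancel R5 -> on_hand[A=35 B=52] avail[A=32 B=43] open={R1,R6}
Step 13: reserve R8 A 2 -> on_hand[A=35 B=52] avail[A=30 B=43] open={R1,R6,R8}
Step 14: commit R8 -> on_hand[A=33 B=52] avail[A=30 B=43] open={R1,R6}
Step 15: commit R6 -> on_hand[A=30 B=52] avail[A=30 B=43] open={R1}
Step 16: commit R1 -> on_hand[A=30 B=43] avail[A=30 B=43] open={}
Step 17: reserve R9 A 9 -> on_hand[A=30 B=43] avail[A=21 B=43] open={R9}
Step 18: commit R9 -> on_hand[A=21 B=43] avail[A=21 B=43] open={}
Final available[A] = 21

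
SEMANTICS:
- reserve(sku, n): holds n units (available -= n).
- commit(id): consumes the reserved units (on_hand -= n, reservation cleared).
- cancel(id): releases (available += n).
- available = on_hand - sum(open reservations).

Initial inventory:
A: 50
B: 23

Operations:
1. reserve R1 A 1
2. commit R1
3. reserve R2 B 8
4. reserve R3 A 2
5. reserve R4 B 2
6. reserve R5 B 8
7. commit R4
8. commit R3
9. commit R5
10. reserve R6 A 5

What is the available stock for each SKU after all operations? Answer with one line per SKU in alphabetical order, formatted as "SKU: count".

Answer: A: 42
B: 5

Derivation:
Step 1: reserve R1 A 1 -> on_hand[A=50 B=23] avail[A=49 B=23] open={R1}
Step 2: commit R1 -> on_hand[A=49 B=23] avail[A=49 B=23] open={}
Step 3: reserve R2 B 8 -> on_hand[A=49 B=23] avail[A=49 B=15] open={R2}
Step 4: reserve R3 A 2 -> on_hand[A=49 B=23] avail[A=47 B=15] open={R2,R3}
Step 5: reserve R4 B 2 -> on_hand[A=49 B=23] avail[A=47 B=13] open={R2,R3,R4}
Step 6: reserve R5 B 8 -> on_hand[A=49 B=23] avail[A=47 B=5] open={R2,R3,R4,R5}
Step 7: commit R4 -> on_hand[A=49 B=21] avail[A=47 B=5] open={R2,R3,R5}
Step 8: commit R3 -> on_hand[A=47 B=21] avail[A=47 B=5] open={R2,R5}
Step 9: commit R5 -> on_hand[A=47 B=13] avail[A=47 B=5] open={R2}
Step 10: reserve R6 A 5 -> on_hand[A=47 B=13] avail[A=42 B=5] open={R2,R6}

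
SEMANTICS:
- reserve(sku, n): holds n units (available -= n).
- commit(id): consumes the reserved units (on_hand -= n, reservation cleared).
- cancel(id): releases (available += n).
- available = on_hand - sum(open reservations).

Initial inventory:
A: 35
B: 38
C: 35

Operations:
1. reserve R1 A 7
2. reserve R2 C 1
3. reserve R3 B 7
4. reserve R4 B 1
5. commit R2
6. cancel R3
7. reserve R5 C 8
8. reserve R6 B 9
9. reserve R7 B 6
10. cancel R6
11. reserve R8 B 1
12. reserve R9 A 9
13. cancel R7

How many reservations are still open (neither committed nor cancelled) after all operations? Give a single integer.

Answer: 5

Derivation:
Step 1: reserve R1 A 7 -> on_hand[A=35 B=38 C=35] avail[A=28 B=38 C=35] open={R1}
Step 2: reserve R2 C 1 -> on_hand[A=35 B=38 C=35] avail[A=28 B=38 C=34] open={R1,R2}
Step 3: reserve R3 B 7 -> on_hand[A=35 B=38 C=35] avail[A=28 B=31 C=34] open={R1,R2,R3}
Step 4: reserve R4 B 1 -> on_hand[A=35 B=38 C=35] avail[A=28 B=30 C=34] open={R1,R2,R3,R4}
Step 5: commit R2 -> on_hand[A=35 B=38 C=34] avail[A=28 B=30 C=34] open={R1,R3,R4}
Step 6: cancel R3 -> on_hand[A=35 B=38 C=34] avail[A=28 B=37 C=34] open={R1,R4}
Step 7: reserve R5 C 8 -> on_hand[A=35 B=38 C=34] avail[A=28 B=37 C=26] open={R1,R4,R5}
Step 8: reserve R6 B 9 -> on_hand[A=35 B=38 C=34] avail[A=28 B=28 C=26] open={R1,R4,R5,R6}
Step 9: reserve R7 B 6 -> on_hand[A=35 B=38 C=34] avail[A=28 B=22 C=26] open={R1,R4,R5,R6,R7}
Step 10: cancel R6 -> on_hand[A=35 B=38 C=34] avail[A=28 B=31 C=26] open={R1,R4,R5,R7}
Step 11: reserve R8 B 1 -> on_hand[A=35 B=38 C=34] avail[A=28 B=30 C=26] open={R1,R4,R5,R7,R8}
Step 12: reserve R9 A 9 -> on_hand[A=35 B=38 C=34] avail[A=19 B=30 C=26] open={R1,R4,R5,R7,R8,R9}
Step 13: cancel R7 -> on_hand[A=35 B=38 C=34] avail[A=19 B=36 C=26] open={R1,R4,R5,R8,R9}
Open reservations: ['R1', 'R4', 'R5', 'R8', 'R9'] -> 5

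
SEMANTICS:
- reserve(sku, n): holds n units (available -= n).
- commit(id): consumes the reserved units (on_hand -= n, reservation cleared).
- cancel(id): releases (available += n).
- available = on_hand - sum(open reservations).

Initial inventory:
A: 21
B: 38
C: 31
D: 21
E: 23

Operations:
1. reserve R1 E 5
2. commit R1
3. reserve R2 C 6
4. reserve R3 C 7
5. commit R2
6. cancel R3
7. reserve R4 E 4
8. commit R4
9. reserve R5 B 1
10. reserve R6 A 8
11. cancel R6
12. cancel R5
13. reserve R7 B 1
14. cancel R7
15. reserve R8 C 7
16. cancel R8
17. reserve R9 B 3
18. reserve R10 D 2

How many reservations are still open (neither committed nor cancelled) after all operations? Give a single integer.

Answer: 2

Derivation:
Step 1: reserve R1 E 5 -> on_hand[A=21 B=38 C=31 D=21 E=23] avail[A=21 B=38 C=31 D=21 E=18] open={R1}
Step 2: commit R1 -> on_hand[A=21 B=38 C=31 D=21 E=18] avail[A=21 B=38 C=31 D=21 E=18] open={}
Step 3: reserve R2 C 6 -> on_hand[A=21 B=38 C=31 D=21 E=18] avail[A=21 B=38 C=25 D=21 E=18] open={R2}
Step 4: reserve R3 C 7 -> on_hand[A=21 B=38 C=31 D=21 E=18] avail[A=21 B=38 C=18 D=21 E=18] open={R2,R3}
Step 5: commit R2 -> on_hand[A=21 B=38 C=25 D=21 E=18] avail[A=21 B=38 C=18 D=21 E=18] open={R3}
Step 6: cancel R3 -> on_hand[A=21 B=38 C=25 D=21 E=18] avail[A=21 B=38 C=25 D=21 E=18] open={}
Step 7: reserve R4 E 4 -> on_hand[A=21 B=38 C=25 D=21 E=18] avail[A=21 B=38 C=25 D=21 E=14] open={R4}
Step 8: commit R4 -> on_hand[A=21 B=38 C=25 D=21 E=14] avail[A=21 B=38 C=25 D=21 E=14] open={}
Step 9: reserve R5 B 1 -> on_hand[A=21 B=38 C=25 D=21 E=14] avail[A=21 B=37 C=25 D=21 E=14] open={R5}
Step 10: reserve R6 A 8 -> on_hand[A=21 B=38 C=25 D=21 E=14] avail[A=13 B=37 C=25 D=21 E=14] open={R5,R6}
Step 11: cancel R6 -> on_hand[A=21 B=38 C=25 D=21 E=14] avail[A=21 B=37 C=25 D=21 E=14] open={R5}
Step 12: cancel R5 -> on_hand[A=21 B=38 C=25 D=21 E=14] avail[A=21 B=38 C=25 D=21 E=14] open={}
Step 13: reserve R7 B 1 -> on_hand[A=21 B=38 C=25 D=21 E=14] avail[A=21 B=37 C=25 D=21 E=14] open={R7}
Step 14: cancel R7 -> on_hand[A=21 B=38 C=25 D=21 E=14] avail[A=21 B=38 C=25 D=21 E=14] open={}
Step 15: reserve R8 C 7 -> on_hand[A=21 B=38 C=25 D=21 E=14] avail[A=21 B=38 C=18 D=21 E=14] open={R8}
Step 16: cancel R8 -> on_hand[A=21 B=38 C=25 D=21 E=14] avail[A=21 B=38 C=25 D=21 E=14] open={}
Step 17: reserve R9 B 3 -> on_hand[A=21 B=38 C=25 D=21 E=14] avail[A=21 B=35 C=25 D=21 E=14] open={R9}
Step 18: reserve R10 D 2 -> on_hand[A=21 B=38 C=25 D=21 E=14] avail[A=21 B=35 C=25 D=19 E=14] open={R10,R9}
Open reservations: ['R10', 'R9'] -> 2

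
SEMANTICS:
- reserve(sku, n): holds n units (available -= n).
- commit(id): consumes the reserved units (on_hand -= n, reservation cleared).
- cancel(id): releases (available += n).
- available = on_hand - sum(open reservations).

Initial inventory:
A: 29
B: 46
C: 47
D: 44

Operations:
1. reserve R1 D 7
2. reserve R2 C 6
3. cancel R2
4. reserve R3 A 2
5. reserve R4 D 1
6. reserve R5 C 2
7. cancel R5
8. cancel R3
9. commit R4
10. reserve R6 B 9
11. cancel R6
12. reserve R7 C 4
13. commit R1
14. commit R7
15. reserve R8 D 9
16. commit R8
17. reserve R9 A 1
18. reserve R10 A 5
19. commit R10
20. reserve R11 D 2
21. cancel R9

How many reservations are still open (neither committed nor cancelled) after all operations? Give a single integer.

Step 1: reserve R1 D 7 -> on_hand[A=29 B=46 C=47 D=44] avail[A=29 B=46 C=47 D=37] open={R1}
Step 2: reserve R2 C 6 -> on_hand[A=29 B=46 C=47 D=44] avail[A=29 B=46 C=41 D=37] open={R1,R2}
Step 3: cancel R2 -> on_hand[A=29 B=46 C=47 D=44] avail[A=29 B=46 C=47 D=37] open={R1}
Step 4: reserve R3 A 2 -> on_hand[A=29 B=46 C=47 D=44] avail[A=27 B=46 C=47 D=37] open={R1,R3}
Step 5: reserve R4 D 1 -> on_hand[A=29 B=46 C=47 D=44] avail[A=27 B=46 C=47 D=36] open={R1,R3,R4}
Step 6: reserve R5 C 2 -> on_hand[A=29 B=46 C=47 D=44] avail[A=27 B=46 C=45 D=36] open={R1,R3,R4,R5}
Step 7: cancel R5 -> on_hand[A=29 B=46 C=47 D=44] avail[A=27 B=46 C=47 D=36] open={R1,R3,R4}
Step 8: cancel R3 -> on_hand[A=29 B=46 C=47 D=44] avail[A=29 B=46 C=47 D=36] open={R1,R4}
Step 9: commit R4 -> on_hand[A=29 B=46 C=47 D=43] avail[A=29 B=46 C=47 D=36] open={R1}
Step 10: reserve R6 B 9 -> on_hand[A=29 B=46 C=47 D=43] avail[A=29 B=37 C=47 D=36] open={R1,R6}
Step 11: cancel R6 -> on_hand[A=29 B=46 C=47 D=43] avail[A=29 B=46 C=47 D=36] open={R1}
Step 12: reserve R7 C 4 -> on_hand[A=29 B=46 C=47 D=43] avail[A=29 B=46 C=43 D=36] open={R1,R7}
Step 13: commit R1 -> on_hand[A=29 B=46 C=47 D=36] avail[A=29 B=46 C=43 D=36] open={R7}
Step 14: commit R7 -> on_hand[A=29 B=46 C=43 D=36] avail[A=29 B=46 C=43 D=36] open={}
Step 15: reserve R8 D 9 -> on_hand[A=29 B=46 C=43 D=36] avail[A=29 B=46 C=43 D=27] open={R8}
Step 16: commit R8 -> on_hand[A=29 B=46 C=43 D=27] avail[A=29 B=46 C=43 D=27] open={}
Step 17: reserve R9 A 1 -> on_hand[A=29 B=46 C=43 D=27] avail[A=28 B=46 C=43 D=27] open={R9}
Step 18: reserve R10 A 5 -> on_hand[A=29 B=46 C=43 D=27] avail[A=23 B=46 C=43 D=27] open={R10,R9}
Step 19: commit R10 -> on_hand[A=24 B=46 C=43 D=27] avail[A=23 B=46 C=43 D=27] open={R9}
Step 20: reserve R11 D 2 -> on_hand[A=24 B=46 C=43 D=27] avail[A=23 B=46 C=43 D=25] open={R11,R9}
Step 21: cancel R9 -> on_hand[A=24 B=46 C=43 D=27] avail[A=24 B=46 C=43 D=25] open={R11}
Open reservations: ['R11'] -> 1

Answer: 1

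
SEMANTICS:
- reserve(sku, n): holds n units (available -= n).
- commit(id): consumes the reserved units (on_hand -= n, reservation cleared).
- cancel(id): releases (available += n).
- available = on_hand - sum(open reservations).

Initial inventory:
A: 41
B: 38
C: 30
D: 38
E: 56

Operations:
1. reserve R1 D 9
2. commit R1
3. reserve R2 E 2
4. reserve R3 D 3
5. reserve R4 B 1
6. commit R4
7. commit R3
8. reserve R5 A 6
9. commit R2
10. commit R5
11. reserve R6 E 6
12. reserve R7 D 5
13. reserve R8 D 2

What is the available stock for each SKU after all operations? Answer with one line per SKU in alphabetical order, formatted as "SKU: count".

Answer: A: 35
B: 37
C: 30
D: 19
E: 48

Derivation:
Step 1: reserve R1 D 9 -> on_hand[A=41 B=38 C=30 D=38 E=56] avail[A=41 B=38 C=30 D=29 E=56] open={R1}
Step 2: commit R1 -> on_hand[A=41 B=38 C=30 D=29 E=56] avail[A=41 B=38 C=30 D=29 E=56] open={}
Step 3: reserve R2 E 2 -> on_hand[A=41 B=38 C=30 D=29 E=56] avail[A=41 B=38 C=30 D=29 E=54] open={R2}
Step 4: reserve R3 D 3 -> on_hand[A=41 B=38 C=30 D=29 E=56] avail[A=41 B=38 C=30 D=26 E=54] open={R2,R3}
Step 5: reserve R4 B 1 -> on_hand[A=41 B=38 C=30 D=29 E=56] avail[A=41 B=37 C=30 D=26 E=54] open={R2,R3,R4}
Step 6: commit R4 -> on_hand[A=41 B=37 C=30 D=29 E=56] avail[A=41 B=37 C=30 D=26 E=54] open={R2,R3}
Step 7: commit R3 -> on_hand[A=41 B=37 C=30 D=26 E=56] avail[A=41 B=37 C=30 D=26 E=54] open={R2}
Step 8: reserve R5 A 6 -> on_hand[A=41 B=37 C=30 D=26 E=56] avail[A=35 B=37 C=30 D=26 E=54] open={R2,R5}
Step 9: commit R2 -> on_hand[A=41 B=37 C=30 D=26 E=54] avail[A=35 B=37 C=30 D=26 E=54] open={R5}
Step 10: commit R5 -> on_hand[A=35 B=37 C=30 D=26 E=54] avail[A=35 B=37 C=30 D=26 E=54] open={}
Step 11: reserve R6 E 6 -> on_hand[A=35 B=37 C=30 D=26 E=54] avail[A=35 B=37 C=30 D=26 E=48] open={R6}
Step 12: reserve R7 D 5 -> on_hand[A=35 B=37 C=30 D=26 E=54] avail[A=35 B=37 C=30 D=21 E=48] open={R6,R7}
Step 13: reserve R8 D 2 -> on_hand[A=35 B=37 C=30 D=26 E=54] avail[A=35 B=37 C=30 D=19 E=48] open={R6,R7,R8}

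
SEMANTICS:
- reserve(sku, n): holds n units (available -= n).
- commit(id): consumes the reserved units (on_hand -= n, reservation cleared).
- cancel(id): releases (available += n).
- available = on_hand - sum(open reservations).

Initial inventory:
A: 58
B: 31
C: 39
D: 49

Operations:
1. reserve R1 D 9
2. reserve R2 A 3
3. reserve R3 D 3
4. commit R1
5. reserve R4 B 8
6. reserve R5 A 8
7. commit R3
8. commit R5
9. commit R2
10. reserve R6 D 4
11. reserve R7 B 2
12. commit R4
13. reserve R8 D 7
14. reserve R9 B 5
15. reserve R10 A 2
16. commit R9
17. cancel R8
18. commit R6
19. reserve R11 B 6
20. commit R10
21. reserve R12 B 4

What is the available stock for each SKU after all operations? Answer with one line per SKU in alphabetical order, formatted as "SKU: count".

Step 1: reserve R1 D 9 -> on_hand[A=58 B=31 C=39 D=49] avail[A=58 B=31 C=39 D=40] open={R1}
Step 2: reserve R2 A 3 -> on_hand[A=58 B=31 C=39 D=49] avail[A=55 B=31 C=39 D=40] open={R1,R2}
Step 3: reserve R3 D 3 -> on_hand[A=58 B=31 C=39 D=49] avail[A=55 B=31 C=39 D=37] open={R1,R2,R3}
Step 4: commit R1 -> on_hand[A=58 B=31 C=39 D=40] avail[A=55 B=31 C=39 D=37] open={R2,R3}
Step 5: reserve R4 B 8 -> on_hand[A=58 B=31 C=39 D=40] avail[A=55 B=23 C=39 D=37] open={R2,R3,R4}
Step 6: reserve R5 A 8 -> on_hand[A=58 B=31 C=39 D=40] avail[A=47 B=23 C=39 D=37] open={R2,R3,R4,R5}
Step 7: commit R3 -> on_hand[A=58 B=31 C=39 D=37] avail[A=47 B=23 C=39 D=37] open={R2,R4,R5}
Step 8: commit R5 -> on_hand[A=50 B=31 C=39 D=37] avail[A=47 B=23 C=39 D=37] open={R2,R4}
Step 9: commit R2 -> on_hand[A=47 B=31 C=39 D=37] avail[A=47 B=23 C=39 D=37] open={R4}
Step 10: reserve R6 D 4 -> on_hand[A=47 B=31 C=39 D=37] avail[A=47 B=23 C=39 D=33] open={R4,R6}
Step 11: reserve R7 B 2 -> on_hand[A=47 B=31 C=39 D=37] avail[A=47 B=21 C=39 D=33] open={R4,R6,R7}
Step 12: commit R4 -> on_hand[A=47 B=23 C=39 D=37] avail[A=47 B=21 C=39 D=33] open={R6,R7}
Step 13: reserve R8 D 7 -> on_hand[A=47 B=23 C=39 D=37] avail[A=47 B=21 C=39 D=26] open={R6,R7,R8}
Step 14: reserve R9 B 5 -> on_hand[A=47 B=23 C=39 D=37] avail[A=47 B=16 C=39 D=26] open={R6,R7,R8,R9}
Step 15: reserve R10 A 2 -> on_hand[A=47 B=23 C=39 D=37] avail[A=45 B=16 C=39 D=26] open={R10,R6,R7,R8,R9}
Step 16: commit R9 -> on_hand[A=47 B=18 C=39 D=37] avail[A=45 B=16 C=39 D=26] open={R10,R6,R7,R8}
Step 17: cancel R8 -> on_hand[A=47 B=18 C=39 D=37] avail[A=45 B=16 C=39 D=33] open={R10,R6,R7}
Step 18: commit R6 -> on_hand[A=47 B=18 C=39 D=33] avail[A=45 B=16 C=39 D=33] open={R10,R7}
Step 19: reserve R11 B 6 -> on_hand[A=47 B=18 C=39 D=33] avail[A=45 B=10 C=39 D=33] open={R10,R11,R7}
Step 20: commit R10 -> on_hand[A=45 B=18 C=39 D=33] avail[A=45 B=10 C=39 D=33] open={R11,R7}
Step 21: reserve R12 B 4 -> on_hand[A=45 B=18 C=39 D=33] avail[A=45 B=6 C=39 D=33] open={R11,R12,R7}

Answer: A: 45
B: 6
C: 39
D: 33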